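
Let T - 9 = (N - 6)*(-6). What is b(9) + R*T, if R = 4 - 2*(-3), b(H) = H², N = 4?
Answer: 291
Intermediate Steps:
R = 10 (R = 4 + 6 = 10)
T = 21 (T = 9 + (4 - 6)*(-6) = 9 - 2*(-6) = 9 + 12 = 21)
b(9) + R*T = 9² + 10*21 = 81 + 210 = 291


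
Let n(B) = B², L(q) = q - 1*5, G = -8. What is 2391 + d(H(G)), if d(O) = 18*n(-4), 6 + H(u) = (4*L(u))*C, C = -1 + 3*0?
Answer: 2679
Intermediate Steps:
L(q) = -5 + q (L(q) = q - 5 = -5 + q)
C = -1 (C = -1 + 0 = -1)
H(u) = 14 - 4*u (H(u) = -6 + (4*(-5 + u))*(-1) = -6 + (-20 + 4*u)*(-1) = -6 + (20 - 4*u) = 14 - 4*u)
d(O) = 288 (d(O) = 18*(-4)² = 18*16 = 288)
2391 + d(H(G)) = 2391 + 288 = 2679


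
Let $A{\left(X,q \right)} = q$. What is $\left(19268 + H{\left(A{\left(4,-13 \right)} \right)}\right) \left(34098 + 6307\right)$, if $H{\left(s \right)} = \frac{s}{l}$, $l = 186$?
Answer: $\frac{144804853175}{186} \approx 7.7852 \cdot 10^{8}$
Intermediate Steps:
$H{\left(s \right)} = \frac{s}{186}$
$\left(19268 + H{\left(A{\left(4,-13 \right)} \right)}\right) \left(34098 + 6307\right) = \left(19268 + \frac{1}{186} \left(-13\right)\right) \left(34098 + 6307\right) = \left(19268 - \frac{13}{186}\right) 40405 = \frac{3583835}{186} \cdot 40405 = \frac{144804853175}{186}$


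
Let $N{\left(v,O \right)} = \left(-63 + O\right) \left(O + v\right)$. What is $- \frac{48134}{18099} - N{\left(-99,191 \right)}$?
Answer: $- \frac{213181958}{18099} \approx -11779.0$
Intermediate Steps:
$- \frac{48134}{18099} - N{\left(-99,191 \right)} = - \frac{48134}{18099} - \left(191^{2} - 12033 - -6237 + 191 \left(-99\right)\right) = \left(-48134\right) \frac{1}{18099} - \left(36481 - 12033 + 6237 - 18909\right) = - \frac{48134}{18099} - 11776 = - \frac{213181958}{18099}$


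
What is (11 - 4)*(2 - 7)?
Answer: -35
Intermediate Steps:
(11 - 4)*(2 - 7) = 7*(-5) = -35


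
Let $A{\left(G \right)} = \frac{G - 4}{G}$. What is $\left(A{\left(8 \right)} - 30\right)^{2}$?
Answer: $\frac{3481}{4} \approx 870.25$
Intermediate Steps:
$A{\left(G \right)} = \frac{-4 + G}{G}$
$\left(A{\left(8 \right)} - 30\right)^{2} = \left(\frac{-4 + 8}{8} - 30\right)^{2} = \left(\frac{1}{8} \cdot 4 - 30\right)^{2} = \left(\frac{1}{2} - 30\right)^{2} = \left(- \frac{59}{2}\right)^{2} = \frac{3481}{4}$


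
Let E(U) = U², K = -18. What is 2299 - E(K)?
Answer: 1975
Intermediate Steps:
2299 - E(K) = 2299 - 1*(-18)² = 2299 - 1*324 = 2299 - 324 = 1975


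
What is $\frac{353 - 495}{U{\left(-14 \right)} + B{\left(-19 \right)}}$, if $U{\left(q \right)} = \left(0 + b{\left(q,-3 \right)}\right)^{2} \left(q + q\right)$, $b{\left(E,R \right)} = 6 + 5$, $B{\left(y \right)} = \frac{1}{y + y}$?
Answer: $\frac{5396}{128745} \approx 0.041912$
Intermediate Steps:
$B{\left(y \right)} = \frac{1}{2 y}$
$b{\left(E,R \right)} = 11$
$U{\left(q \right)} = 242 q$ ($U{\left(q \right)} = \left(0 + 11\right)^{2} \left(q + q\right) = 11^{2} \cdot 2 q = 121 \cdot 2 q = 242 q$)
$\frac{353 - 495}{U{\left(-14 \right)} + B{\left(-19 \right)}} = \frac{353 - 495}{242 \left(-14\right) + \frac{1}{2 \left(-19\right)}} = - \frac{142}{-3388 + \frac{1}{2} \left(- \frac{1}{19}\right)} = - \frac{142}{-3388 - \frac{1}{38}} = - \frac{142}{- \frac{128745}{38}} = \left(-142\right) \left(- \frac{38}{128745}\right) = \frac{5396}{128745}$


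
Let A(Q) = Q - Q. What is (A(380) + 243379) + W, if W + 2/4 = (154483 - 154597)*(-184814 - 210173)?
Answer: 90543793/2 ≈ 4.5272e+7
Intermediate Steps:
A(Q) = 0
W = 90057035/2 (W = -½ + (154483 - 154597)*(-184814 - 210173) = -½ - 114*(-394987) = -½ + 45028518 = 90057035/2 ≈ 4.5029e+7)
(A(380) + 243379) + W = (0 + 243379) + 90057035/2 = 243379 + 90057035/2 = 90543793/2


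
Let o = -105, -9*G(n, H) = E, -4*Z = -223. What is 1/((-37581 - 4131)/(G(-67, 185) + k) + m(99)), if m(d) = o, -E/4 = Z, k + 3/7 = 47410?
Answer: -747091/79101519 ≈ -0.0094447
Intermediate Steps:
k = 331867/7 (k = -3/7 + 47410 = 331867/7 ≈ 47410.)
Z = 223/4 (Z = -¼*(-223) = 223/4 ≈ 55.750)
E = -223 (E = -4*223/4 = -223)
G(n, H) = 223/9 (G(n, H) = -⅑*(-223) = 223/9)
m(d) = -105
1/((-37581 - 4131)/(G(-67, 185) + k) + m(99)) = 1/((-37581 - 4131)/(223/9 + 331867/7) - 105) = 1/(-41712/2988364/63 - 105) = 1/(-41712*63/2988364 - 105) = 1/(-656964/747091 - 105) = 1/(-79101519/747091) = -747091/79101519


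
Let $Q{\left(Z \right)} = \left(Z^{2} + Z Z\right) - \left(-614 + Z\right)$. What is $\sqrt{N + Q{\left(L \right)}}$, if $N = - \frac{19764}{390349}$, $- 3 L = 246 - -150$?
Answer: $\frac{\sqrt{5423533419207158}}{390349} \approx 188.66$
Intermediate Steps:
$L = -132$ ($L = - \frac{246 - -150}{3} = - \frac{246 + 150}{3} = \left(- \frac{1}{3}\right) 396 = -132$)
$Q{\left(Z \right)} = 614 - Z + 2 Z^{2}$ ($Q{\left(Z \right)} = \left(Z^{2} + Z^{2}\right) - \left(-614 + Z\right) = 2 Z^{2} - \left(-614 + Z\right) = 614 - Z + 2 Z^{2}$)
$N = - \frac{19764}{390349}$ ($N = \left(-19764\right) \frac{1}{390349} = - \frac{19764}{390349} \approx -0.050632$)
$\sqrt{N + Q{\left(L \right)}} = \sqrt{- \frac{19764}{390349} + \left(614 - -132 + 2 \left(-132\right)^{2}\right)} = \sqrt{- \frac{19764}{390349} + \left(614 + 132 + 2 \cdot 17424\right)} = \sqrt{- \frac{19764}{390349} + \left(614 + 132 + 34848\right)} = \sqrt{- \frac{19764}{390349} + 35594} = \sqrt{\frac{13894062542}{390349}} = \frac{\sqrt{5423533419207158}}{390349}$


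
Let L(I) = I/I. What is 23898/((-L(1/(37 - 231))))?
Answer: -23898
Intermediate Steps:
L(I) = 1
23898/((-L(1/(37 - 231)))) = 23898/((-1*1)) = 23898/(-1) = 23898*(-1) = -23898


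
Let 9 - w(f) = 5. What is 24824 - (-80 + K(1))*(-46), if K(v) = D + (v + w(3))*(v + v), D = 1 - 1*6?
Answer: 21374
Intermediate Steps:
w(f) = 4 (w(f) = 9 - 1*5 = 9 - 5 = 4)
D = -5 (D = 1 - 6 = -5)
K(v) = -5 + 2*v*(4 + v) (K(v) = -5 + (v + 4)*(v + v) = -5 + (4 + v)*(2*v) = -5 + 2*v*(4 + v))
24824 - (-80 + K(1))*(-46) = 24824 - (-80 + (-5 + 2*1² + 8*1))*(-46) = 24824 - (-80 + (-5 + 2*1 + 8))*(-46) = 24824 - (-80 + (-5 + 2 + 8))*(-46) = 24824 - (-80 + 5)*(-46) = 24824 - (-75)*(-46) = 24824 - 1*3450 = 24824 - 3450 = 21374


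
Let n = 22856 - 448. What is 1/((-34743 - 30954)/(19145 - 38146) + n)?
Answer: 19001/425840105 ≈ 4.4620e-5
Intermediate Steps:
n = 22408
1/((-34743 - 30954)/(19145 - 38146) + n) = 1/((-34743 - 30954)/(19145 - 38146) + 22408) = 1/(-65697/(-19001) + 22408) = 1/(-65697*(-1/19001) + 22408) = 1/(65697/19001 + 22408) = 1/(425840105/19001) = 19001/425840105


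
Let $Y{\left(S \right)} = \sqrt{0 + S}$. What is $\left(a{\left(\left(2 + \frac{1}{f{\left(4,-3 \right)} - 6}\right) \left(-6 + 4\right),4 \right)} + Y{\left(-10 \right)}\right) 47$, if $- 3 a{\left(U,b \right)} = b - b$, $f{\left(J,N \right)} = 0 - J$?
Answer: $47 i \sqrt{10} \approx 148.63 i$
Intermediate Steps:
$f{\left(J,N \right)} = - J$
$Y{\left(S \right)} = \sqrt{S}$
$a{\left(U,b \right)} = 0$ ($a{\left(U,b \right)} = - \frac{b - b}{3} = \left(- \frac{1}{3}\right) 0 = 0$)
$\left(a{\left(\left(2 + \frac{1}{f{\left(4,-3 \right)} - 6}\right) \left(-6 + 4\right),4 \right)} + Y{\left(-10 \right)}\right) 47 = \left(0 + \sqrt{-10}\right) 47 = \left(0 + i \sqrt{10}\right) 47 = i \sqrt{10} \cdot 47 = 47 i \sqrt{10}$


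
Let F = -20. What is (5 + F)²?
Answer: 225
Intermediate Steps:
(5 + F)² = (5 - 20)² = (-15)² = 225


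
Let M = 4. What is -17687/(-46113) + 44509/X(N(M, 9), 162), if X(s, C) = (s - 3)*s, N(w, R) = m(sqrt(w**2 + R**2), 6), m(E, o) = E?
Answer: 2053999973/4057944 + 133527*sqrt(97)/8536 ≈ 660.23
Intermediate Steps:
N(w, R) = sqrt(R**2 + w**2) (N(w, R) = sqrt(w**2 + R**2) = sqrt(R**2 + w**2))
X(s, C) = s*(-3 + s) (X(s, C) = (-3 + s)*s = s*(-3 + s))
-17687/(-46113) + 44509/X(N(M, 9), 162) = -17687/(-46113) + 44509/((sqrt(9**2 + 4**2)*(-3 + sqrt(9**2 + 4**2)))) = -17687*(-1/46113) + 44509/((sqrt(81 + 16)*(-3 + sqrt(81 + 16)))) = 17687/46113 + 44509/((sqrt(97)*(-3 + sqrt(97)))) = 17687/46113 + 44509*(sqrt(97)/(97*(-3 + sqrt(97)))) = 17687/46113 + 44509*sqrt(97)/(97*(-3 + sqrt(97)))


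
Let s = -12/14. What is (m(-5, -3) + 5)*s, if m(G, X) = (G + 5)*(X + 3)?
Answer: -30/7 ≈ -4.2857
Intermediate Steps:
s = -6/7 (s = -12*1/14 = -6/7 ≈ -0.85714)
m(G, X) = (3 + X)*(5 + G) (m(G, X) = (5 + G)*(3 + X) = (3 + X)*(5 + G))
(m(-5, -3) + 5)*s = ((15 + 3*(-5) + 5*(-3) - 5*(-3)) + 5)*(-6/7) = ((15 - 15 - 15 + 15) + 5)*(-6/7) = (0 + 5)*(-6/7) = 5*(-6/7) = -30/7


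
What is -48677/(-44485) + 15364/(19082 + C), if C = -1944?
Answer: 18508463/9297365 ≈ 1.9907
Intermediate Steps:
-48677/(-44485) + 15364/(19082 + C) = -48677/(-44485) + 15364/(19082 - 1944) = -48677*(-1/44485) + 15364/17138 = 48677/44485 + 15364*(1/17138) = 48677/44485 + 7682/8569 = 18508463/9297365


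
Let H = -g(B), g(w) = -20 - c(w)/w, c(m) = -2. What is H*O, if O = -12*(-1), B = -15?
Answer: 1208/5 ≈ 241.60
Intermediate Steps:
g(w) = -20 + 2/w (g(w) = -20 - (-2)/w = -20 + 2/w)
H = 302/15 (H = -(-20 + 2/(-15)) = -(-20 + 2*(-1/15)) = -(-20 - 2/15) = -1*(-302/15) = 302/15 ≈ 20.133)
O = 12
H*O = (302/15)*12 = 1208/5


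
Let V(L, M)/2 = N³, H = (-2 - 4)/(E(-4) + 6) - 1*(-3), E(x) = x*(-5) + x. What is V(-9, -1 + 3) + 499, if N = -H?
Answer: 610169/1331 ≈ 458.43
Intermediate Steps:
E(x) = -4*x (E(x) = -5*x + x = -4*x)
H = 30/11 (H = (-2 - 4)/(-4*(-4) + 6) - 1*(-3) = -6/(16 + 6) + 3 = -6/22 + 3 = -6*1/22 + 3 = -3/11 + 3 = 30/11 ≈ 2.7273)
N = -30/11 (N = -1*30/11 = -30/11 ≈ -2.7273)
V(L, M) = -54000/1331 (V(L, M) = 2*(-30/11)³ = 2*(-27000/1331) = -54000/1331)
V(-9, -1 + 3) + 499 = -54000/1331 + 499 = 610169/1331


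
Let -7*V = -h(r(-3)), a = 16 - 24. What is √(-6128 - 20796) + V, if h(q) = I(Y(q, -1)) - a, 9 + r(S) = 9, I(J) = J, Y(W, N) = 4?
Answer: 12/7 + 2*I*√6731 ≈ 1.7143 + 164.09*I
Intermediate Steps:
r(S) = 0 (r(S) = -9 + 9 = 0)
a = -8
h(q) = 12 (h(q) = 4 - 1*(-8) = 4 + 8 = 12)
V = 12/7 (V = -(-1)*12/7 = -⅐*(-12) = 12/7 ≈ 1.7143)
√(-6128 - 20796) + V = √(-6128 - 20796) + 12/7 = √(-26924) + 12/7 = 2*I*√6731 + 12/7 = 12/7 + 2*I*√6731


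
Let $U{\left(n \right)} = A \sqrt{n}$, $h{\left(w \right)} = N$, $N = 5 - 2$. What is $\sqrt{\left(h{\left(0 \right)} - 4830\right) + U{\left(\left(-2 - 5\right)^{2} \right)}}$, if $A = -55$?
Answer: $2 i \sqrt{1303} \approx 72.194 i$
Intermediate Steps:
$N = 3$
$h{\left(w \right)} = 3$
$U{\left(n \right)} = - 55 \sqrt{n}$
$\sqrt{\left(h{\left(0 \right)} - 4830\right) + U{\left(\left(-2 - 5\right)^{2} \right)}} = \sqrt{\left(3 - 4830\right) - 55 \sqrt{\left(-2 - 5\right)^{2}}} = \sqrt{\left(3 - 4830\right) - 55 \sqrt{\left(-7\right)^{2}}} = \sqrt{-4827 - 55 \sqrt{49}} = \sqrt{-4827 - 385} = \sqrt{-5212} = 2 i \sqrt{1303}$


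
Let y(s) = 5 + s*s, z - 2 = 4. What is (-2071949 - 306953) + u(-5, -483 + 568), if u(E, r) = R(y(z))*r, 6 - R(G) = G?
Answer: -2381877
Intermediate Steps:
z = 6 (z = 2 + 4 = 6)
y(s) = 5 + s**2
R(G) = 6 - G
u(E, r) = -35*r (u(E, r) = (6 - (5 + 6**2))*r = (6 - (5 + 36))*r = (6 - 1*41)*r = (6 - 41)*r = -35*r)
(-2071949 - 306953) + u(-5, -483 + 568) = (-2071949 - 306953) - 35*(-483 + 568) = -2378902 - 35*85 = -2378902 - 2975 = -2381877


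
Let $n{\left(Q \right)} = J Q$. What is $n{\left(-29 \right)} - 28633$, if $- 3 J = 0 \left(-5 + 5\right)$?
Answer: $-28633$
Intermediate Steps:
$J = 0$ ($J = - \frac{0 \left(-5 + 5\right)}{3} = - \frac{0 \cdot 0}{3} = \left(- \frac{1}{3}\right) 0 = 0$)
$n{\left(Q \right)} = 0$ ($n{\left(Q \right)} = 0 Q = 0$)
$n{\left(-29 \right)} - 28633 = 0 - 28633 = -28633$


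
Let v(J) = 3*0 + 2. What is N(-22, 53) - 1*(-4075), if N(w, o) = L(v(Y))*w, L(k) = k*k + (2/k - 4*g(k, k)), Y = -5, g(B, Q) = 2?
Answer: 4141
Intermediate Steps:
v(J) = 2 (v(J) = 0 + 2 = 2)
L(k) = -8 + k² + 2/k (L(k) = k*k + (2/k - 4*2) = k² + (2/k - 8) = k² + (-8 + 2/k) = -8 + k² + 2/k)
N(w, o) = -3*w (N(w, o) = (-8 + 2² + 2/2)*w = (-8 + 4 + 2*(½))*w = (-8 + 4 + 1)*w = -3*w)
N(-22, 53) - 1*(-4075) = -3*(-22) - 1*(-4075) = 66 + 4075 = 4141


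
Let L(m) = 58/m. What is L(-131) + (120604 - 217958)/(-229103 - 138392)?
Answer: -8561336/48141845 ≈ -0.17784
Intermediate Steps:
L(-131) + (120604 - 217958)/(-229103 - 138392) = 58/(-131) + (120604 - 217958)/(-229103 - 138392) = 58*(-1/131) - 97354/(-367495) = -58/131 - 97354*(-1/367495) = -58/131 + 97354/367495 = -8561336/48141845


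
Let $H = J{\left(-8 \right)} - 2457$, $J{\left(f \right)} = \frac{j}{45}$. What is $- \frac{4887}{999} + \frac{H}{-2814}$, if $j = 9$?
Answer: $- \frac{1046081}{260295} \approx -4.0188$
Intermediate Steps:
$J{\left(f \right)} = \frac{1}{5}$ ($J{\left(f \right)} = \frac{9}{45} = 9 \cdot \frac{1}{45} = \frac{1}{5}$)
$H = - \frac{12284}{5}$ ($H = \frac{1}{5} - 2457 = - \frac{12284}{5} \approx -2456.8$)
$- \frac{4887}{999} + \frac{H}{-2814} = - \frac{4887}{999} - \frac{12284}{5 \left(-2814\right)} = \left(-4887\right) \frac{1}{999} - - \frac{6142}{7035} = - \frac{181}{37} + \frac{6142}{7035} = - \frac{1046081}{260295}$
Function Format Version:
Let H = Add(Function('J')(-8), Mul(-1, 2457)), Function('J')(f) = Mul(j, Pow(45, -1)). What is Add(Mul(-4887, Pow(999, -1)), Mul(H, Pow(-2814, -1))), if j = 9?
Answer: Rational(-1046081, 260295) ≈ -4.0188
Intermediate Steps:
Function('J')(f) = Rational(1, 5) (Function('J')(f) = Mul(9, Pow(45, -1)) = Mul(9, Rational(1, 45)) = Rational(1, 5))
H = Rational(-12284, 5) (H = Add(Rational(1, 5), Mul(-1, 2457)) = Add(Rational(1, 5), -2457) = Rational(-12284, 5) ≈ -2456.8)
Add(Mul(-4887, Pow(999, -1)), Mul(H, Pow(-2814, -1))) = Add(Mul(-4887, Pow(999, -1)), Mul(Rational(-12284, 5), Pow(-2814, -1))) = Add(Mul(-4887, Rational(1, 999)), Mul(Rational(-12284, 5), Rational(-1, 2814))) = Add(Rational(-181, 37), Rational(6142, 7035)) = Rational(-1046081, 260295)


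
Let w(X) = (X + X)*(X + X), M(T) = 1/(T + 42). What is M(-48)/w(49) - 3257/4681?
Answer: -187686049/269737944 ≈ -0.69581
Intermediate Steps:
M(T) = 1/(42 + T)
w(X) = 4*X² (w(X) = (2*X)*(2*X) = 4*X²)
M(-48)/w(49) - 3257/4681 = 1/((42 - 48)*((4*49²))) - 3257/4681 = 1/((-6)*((4*2401))) - 3257*1/4681 = -⅙/9604 - 3257/4681 = -⅙*1/9604 - 3257/4681 = -1/57624 - 3257/4681 = -187686049/269737944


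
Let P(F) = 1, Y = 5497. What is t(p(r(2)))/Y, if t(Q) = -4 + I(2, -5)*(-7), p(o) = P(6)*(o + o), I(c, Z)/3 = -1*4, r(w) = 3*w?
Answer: 80/5497 ≈ 0.014553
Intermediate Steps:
I(c, Z) = -12 (I(c, Z) = 3*(-1*4) = 3*(-4) = -12)
p(o) = 2*o (p(o) = 1*(o + o) = 1*(2*o) = 2*o)
t(Q) = 80 (t(Q) = -4 - 12*(-7) = -4 + 84 = 80)
t(p(r(2)))/Y = 80/5497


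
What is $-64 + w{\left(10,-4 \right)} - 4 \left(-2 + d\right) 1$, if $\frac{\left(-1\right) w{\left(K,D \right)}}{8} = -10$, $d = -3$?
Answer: $1536$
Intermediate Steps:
$w{\left(K,D \right)} = 80$ ($w{\left(K,D \right)} = \left(-8\right) \left(-10\right) = 80$)
$-64 + w{\left(10,-4 \right)} - 4 \left(-2 + d\right) 1 = -64 + 80 - 4 \left(-2 - 3\right) 1 = -64 + 80 \left(-4\right) \left(-5\right) 1 = -64 + 80 \cdot 20 \cdot 1 = -64 + 80 \cdot 20 = -64 + 1600 = 1536$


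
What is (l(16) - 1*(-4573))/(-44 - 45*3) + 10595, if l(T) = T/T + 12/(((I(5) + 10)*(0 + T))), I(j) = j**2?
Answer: 264870337/25060 ≈ 10569.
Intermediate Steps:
l(T) = 1 + 12/(35*T) (l(T) = T/T + 12/(((5**2 + 10)*(0 + T))) = 1 + 12/(((25 + 10)*T)) = 1 + 12/((35*T)) = 1 + 12*(1/(35*T)) = 1 + 12/(35*T))
(l(16) - 1*(-4573))/(-44 - 45*3) + 10595 = ((12/35 + 16)/16 - 1*(-4573))/(-44 - 45*3) + 10595 = ((1/16)*(572/35) + 4573)/(-44 - 135) + 10595 = (143/140 + 4573)/(-179) + 10595 = (640363/140)*(-1/179) + 10595 = -640363/25060 + 10595 = 264870337/25060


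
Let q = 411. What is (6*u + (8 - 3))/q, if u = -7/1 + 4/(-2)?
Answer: -49/411 ≈ -0.11922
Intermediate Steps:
u = -9 (u = -7*1 + 4*(-½) = -7 - 2 = -9)
(6*u + (8 - 3))/q = (6*(-9) + (8 - 3))/411 = (-54 + 5)*(1/411) = -49*1/411 = -49/411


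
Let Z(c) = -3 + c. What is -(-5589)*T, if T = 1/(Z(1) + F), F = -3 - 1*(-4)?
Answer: -5589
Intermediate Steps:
F = 1 (F = -3 + 4 = 1)
T = -1 (T = 1/((-3 + 1) + 1) = 1/(-2 + 1) = 1/(-1) = -1)
-(-5589)*T = -(-5589)*(-1) = -1*5589 = -5589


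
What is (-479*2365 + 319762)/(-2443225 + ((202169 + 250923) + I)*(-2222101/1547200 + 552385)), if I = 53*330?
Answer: -628993272800/201089057171725609 ≈ -3.1279e-6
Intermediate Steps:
I = 17490
(-479*2365 + 319762)/(-2443225 + ((202169 + 250923) + I)*(-2222101/1547200 + 552385)) = (-479*2365 + 319762)/(-2443225 + ((202169 + 250923) + 17490)*(-2222101/1547200 + 552385)) = (-1132835 + 319762)/(-2443225 + (453092 + 17490)*(-2222101*1/1547200 + 552385)) = -813073/(-2443225 + 470582*(-2222101/1547200 + 552385)) = -813073/(-2443225 + 470582*(854647849899/1547200)) = -813073/(-2443225 + 201090947250585609/773600) = -813073/201089057171725609/773600 = -813073*773600/201089057171725609 = -628993272800/201089057171725609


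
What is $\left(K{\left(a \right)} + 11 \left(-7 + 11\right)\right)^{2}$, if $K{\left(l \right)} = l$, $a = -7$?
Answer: $1369$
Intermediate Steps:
$\left(K{\left(a \right)} + 11 \left(-7 + 11\right)\right)^{2} = \left(-7 + 11 \left(-7 + 11\right)\right)^{2} = \left(-7 + 11 \cdot 4\right)^{2} = \left(-7 + 44\right)^{2} = 37^{2} = 1369$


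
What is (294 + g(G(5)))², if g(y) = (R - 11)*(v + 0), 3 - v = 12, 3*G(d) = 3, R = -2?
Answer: 168921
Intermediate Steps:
G(d) = 1 (G(d) = (⅓)*3 = 1)
v = -9 (v = 3 - 1*12 = 3 - 12 = -9)
g(y) = 117 (g(y) = (-2 - 11)*(-9 + 0) = -13*(-9) = 117)
(294 + g(G(5)))² = (294 + 117)² = 411² = 168921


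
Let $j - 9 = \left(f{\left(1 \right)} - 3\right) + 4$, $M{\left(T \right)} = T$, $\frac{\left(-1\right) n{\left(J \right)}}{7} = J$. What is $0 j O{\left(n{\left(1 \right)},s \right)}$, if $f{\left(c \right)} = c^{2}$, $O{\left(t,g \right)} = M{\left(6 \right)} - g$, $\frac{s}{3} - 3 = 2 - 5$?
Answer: $0$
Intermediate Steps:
$n{\left(J \right)} = - 7 J$
$s = 0$ ($s = 9 + 3 \left(2 - 5\right) = 9 + 3 \left(-3\right) = 9 - 9 = 0$)
$O{\left(t,g \right)} = 6 - g$
$j = 11$ ($j = 9 + \left(\left(1^{2} - 3\right) + 4\right) = 9 + \left(\left(1 - 3\right) + 4\right) = 9 + \left(-2 + 4\right) = 9 + 2 = 11$)
$0 j O{\left(n{\left(1 \right)},s \right)} = 0 \cdot 11 \left(6 - 0\right) = 0 \left(6 + 0\right) = 0 \cdot 6 = 0$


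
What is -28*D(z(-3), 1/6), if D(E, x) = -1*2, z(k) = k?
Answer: 56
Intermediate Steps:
D(E, x) = -2
-28*D(z(-3), 1/6) = -28*(-2) = 56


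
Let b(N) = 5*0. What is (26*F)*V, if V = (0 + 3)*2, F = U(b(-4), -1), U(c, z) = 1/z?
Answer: -156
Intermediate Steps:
b(N) = 0
F = -1 (F = 1/(-1) = -1)
V = 6 (V = 3*2 = 6)
(26*F)*V = (26*(-1))*6 = -26*6 = -156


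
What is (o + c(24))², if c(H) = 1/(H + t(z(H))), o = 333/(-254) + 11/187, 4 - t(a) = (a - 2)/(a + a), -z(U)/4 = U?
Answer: 191948417157025/129850628620804 ≈ 1.4782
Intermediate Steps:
z(U) = -4*U
t(a) = 4 - (-2 + a)/(2*a) (t(a) = 4 - (a - 2)/(a + a) = 4 - (-2 + a)/(2*a))
o = -5407/4318 (o = 333*(-1/254) + 11*(1/187) = -333/254 + 1/17 = -5407/4318 ≈ -1.2522)
c(H) = 1/(7/2 + H - 1/(4*H)) (c(H) = 1/(H + (7/2 + 1/(-4*H))) = 1/(H + (7/2 - 1/(4*H))) = 1/(7/2 + H - 1/(4*H)))
(o + c(24))² = (-5407/4318 + 4*24/(-1 + 4*24² + 14*24))² = (-5407/4318 + 4*24/(-1 + 4*576 + 336))² = (-5407/4318 + 4*24/(-1 + 2304 + 336))² = (-5407/4318 + 4*24/2639)² = (-5407/4318 + 4*24*(1/2639))² = (-5407/4318 + 96/2639)² = (-13854545/11395202)² = 191948417157025/129850628620804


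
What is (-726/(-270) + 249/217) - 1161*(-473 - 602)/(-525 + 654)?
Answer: 94513837/9765 ≈ 9678.8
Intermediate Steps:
(-726/(-270) + 249/217) - 1161*(-473 - 602)/(-525 + 654) = (-726*(-1/270) + 249*(1/217)) - (-1248075)/129 = (121/45 + 249/217) - (-1248075)/129 = 37462/9765 - 1161*(-25/3) = 37462/9765 + 9675 = 94513837/9765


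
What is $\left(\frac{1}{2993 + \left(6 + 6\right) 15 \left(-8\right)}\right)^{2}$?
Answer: $\frac{1}{2411809} \approx 4.1463 \cdot 10^{-7}$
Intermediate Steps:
$\left(\frac{1}{2993 + \left(6 + 6\right) 15 \left(-8\right)}\right)^{2} = \left(\frac{1}{2993 + 12 \cdot 15 \left(-8\right)}\right)^{2} = \left(\frac{1}{2993 + 180 \left(-8\right)}\right)^{2} = \left(\frac{1}{2993 - 1440}\right)^{2} = \left(\frac{1}{1553}\right)^{2} = \frac{1}{2411809}$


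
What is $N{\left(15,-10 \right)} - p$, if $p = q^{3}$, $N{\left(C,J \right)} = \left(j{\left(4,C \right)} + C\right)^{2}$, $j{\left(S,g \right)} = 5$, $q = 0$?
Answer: $400$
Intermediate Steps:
$N{\left(C,J \right)} = \left(5 + C\right)^{2}$
$p = 0$ ($p = 0^{3} = 0$)
$N{\left(15,-10 \right)} - p = \left(5 + 15\right)^{2} - 0 = 20^{2} + 0 = 400 + 0 = 400$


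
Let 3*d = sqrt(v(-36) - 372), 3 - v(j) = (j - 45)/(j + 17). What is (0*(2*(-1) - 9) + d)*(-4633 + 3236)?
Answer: -2794*I*sqrt(3743)/19 ≈ -8996.7*I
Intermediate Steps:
v(j) = 3 - (-45 + j)/(17 + j) (v(j) = 3 - (j - 45)/(j + 17) = 3 - (-45 + j)/(17 + j))
d = 2*I*sqrt(3743)/19 (d = sqrt(2*(48 - 36)/(17 - 36) - 372)/3 = sqrt(2*12/(-19) - 372)/3 = sqrt(2*(-1/19)*12 - 372)/3 = sqrt(-24/19 - 372)/3 = sqrt(-7092/19)/3 = (6*I*sqrt(3743)/19)/3 = 2*I*sqrt(3743)/19 ≈ 6.44*I)
(0*(2*(-1) - 9) + d)*(-4633 + 3236) = (0*(2*(-1) - 9) + 2*I*sqrt(3743)/19)*(-4633 + 3236) = (0*(-2 - 9) + 2*I*sqrt(3743)/19)*(-1397) = (0*(-11) + 2*I*sqrt(3743)/19)*(-1397) = (0 + 2*I*sqrt(3743)/19)*(-1397) = (2*I*sqrt(3743)/19)*(-1397) = -2794*I*sqrt(3743)/19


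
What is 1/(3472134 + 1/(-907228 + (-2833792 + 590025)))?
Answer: 3150995/10940676873329 ≈ 2.8801e-7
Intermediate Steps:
1/(3472134 + 1/(-907228 + (-2833792 + 590025))) = 1/(3472134 + 1/(-907228 - 2243767)) = 1/(3472134 + 1/(-3150995)) = 1/(3472134 - 1/3150995) = 1/(10940676873329/3150995) = 3150995/10940676873329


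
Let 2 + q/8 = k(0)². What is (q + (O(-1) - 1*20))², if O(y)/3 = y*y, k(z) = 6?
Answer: 65025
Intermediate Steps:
O(y) = 3*y² (O(y) = 3*(y*y) = 3*y²)
q = 272 (q = -16 + 8*6² = -16 + 8*36 = -16 + 288 = 272)
(q + (O(-1) - 1*20))² = (272 + (3*(-1)² - 1*20))² = (272 + (3*1 - 20))² = (272 + (3 - 20))² = (272 - 17)² = 255² = 65025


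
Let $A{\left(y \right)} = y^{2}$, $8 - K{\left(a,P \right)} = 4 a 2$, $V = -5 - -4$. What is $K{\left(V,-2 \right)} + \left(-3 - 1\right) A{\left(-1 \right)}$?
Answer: $12$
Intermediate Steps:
$V = -1$ ($V = -5 + 4 = -1$)
$K{\left(a,P \right)} = 8 - 8 a$ ($K{\left(a,P \right)} = 8 - 4 a 2 = 8 - 8 a$)
$K{\left(V,-2 \right)} + \left(-3 - 1\right) A{\left(-1 \right)} = \left(8 - -8\right) + \left(-3 - 1\right) \left(-1\right)^{2} = \left(8 + 8\right) - 4 = 16 - 4 = 12$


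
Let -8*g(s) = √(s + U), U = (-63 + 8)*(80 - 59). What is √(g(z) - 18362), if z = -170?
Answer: √(-293792 - 10*I*√53)/4 ≈ 0.016789 - 135.51*I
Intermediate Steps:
U = -1155 (U = -55*21 = -1155)
g(s) = -√(-1155 + s)/8 (g(s) = -√(s - 1155)/8 = -√(-1155 + s)/8)
√(g(z) - 18362) = √(-√(-1155 - 170)/8 - 18362) = √(-5*I*√53/8 - 18362) = √(-18362 - 5*I*√53/8)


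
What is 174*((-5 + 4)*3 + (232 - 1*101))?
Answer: 22272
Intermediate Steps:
174*((-5 + 4)*3 + (232 - 1*101)) = 174*(-1*3 + (232 - 101)) = 174*(-3 + 131) = 174*128 = 22272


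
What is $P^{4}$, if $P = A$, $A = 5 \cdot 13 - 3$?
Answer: $14776336$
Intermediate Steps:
$A = 62$ ($A = 65 - 3 = 62$)
$P = 62$
$P^{4} = 62^{4} = 14776336$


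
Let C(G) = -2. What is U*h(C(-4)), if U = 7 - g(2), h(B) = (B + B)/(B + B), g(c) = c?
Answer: 5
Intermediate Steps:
h(B) = 1 (h(B) = (2*B)/((2*B)) = (2*B)*(1/(2*B)) = 1)
U = 5 (U = 7 - 1*2 = 7 - 2 = 5)
U*h(C(-4)) = 5*1 = 5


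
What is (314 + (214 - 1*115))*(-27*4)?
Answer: -44604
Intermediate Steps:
(314 + (214 - 1*115))*(-27*4) = (314 + (214 - 115))*(-108) = (314 + 99)*(-108) = 413*(-108) = -44604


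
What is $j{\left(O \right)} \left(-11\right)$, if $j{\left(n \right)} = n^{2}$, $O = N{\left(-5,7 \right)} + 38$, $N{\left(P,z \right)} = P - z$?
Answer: $-7436$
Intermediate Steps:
$O = 26$ ($O = \left(-5 - 7\right) + 38 = -12 + 38 = 26$)
$j{\left(O \right)} \left(-11\right) = 26^{2} \left(-11\right) = 676 \left(-11\right) = -7436$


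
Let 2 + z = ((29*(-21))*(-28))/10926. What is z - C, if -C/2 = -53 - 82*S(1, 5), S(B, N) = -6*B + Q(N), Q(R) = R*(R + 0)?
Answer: -5868062/1821 ≈ -3222.4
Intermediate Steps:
Q(R) = R² (Q(R) = R*R = R²)
S(B, N) = N² - 6*B (S(B, N) = -6*B + N² = N² - 6*B)
C = 3222 (C = -2*(-53 - 82*(5² - 6*1)) = -2*(-53 - 82*(25 - 6)) = -2*(-53 - 82*19) = -2*(-53 - 1558) = -2*(-1611) = 3222)
z = -800/1821 (z = -2 + ((29*(-21))*(-28))/10926 = -2 - 609*(-28)*(1/10926) = -2 + 17052*(1/10926) = -2 + 2842/1821 = -800/1821 ≈ -0.43932)
z - C = -800/1821 - 1*3222 = -800/1821 - 3222 = -5868062/1821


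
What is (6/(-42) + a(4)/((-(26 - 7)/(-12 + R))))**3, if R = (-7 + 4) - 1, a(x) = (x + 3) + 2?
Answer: 967361669/2352637 ≈ 411.18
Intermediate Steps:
a(x) = 5 + x (a(x) = (3 + x) + 2 = 5 + x)
R = -4 (R = -3 - 1 = -4)
(6/(-42) + a(4)/((-(26 - 7)/(-12 + R))))**3 = (6/(-42) + (5 + 4)/((-(26 - 7)/(-12 - 4))))**3 = (6*(-1/42) + 9/((-19/(-16))))**3 = (-1/7 + 9/((-19*(-1)/16)))**3 = (-1/7 + 9/((-1*(-19/16))))**3 = (-1/7 + 9/(19/16))**3 = (-1/7 + 9*(16/19))**3 = (-1/7 + 144/19)**3 = (989/133)**3 = 967361669/2352637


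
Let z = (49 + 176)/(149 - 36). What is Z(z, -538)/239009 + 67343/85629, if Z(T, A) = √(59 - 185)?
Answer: 67343/85629 + 3*I*√14/239009 ≈ 0.78645 + 4.6965e-5*I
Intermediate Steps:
z = 225/113 ≈ 1.9911
Z(T, A) = 3*I*√14 (Z(T, A) = √(-126) = 3*I*√14)
Z(z, -538)/239009 + 67343/85629 = (3*I*√14)/239009 + 67343/85629 = (3*I*√14)*(1/239009) + 67343*(1/85629) = 3*I*√14/239009 + 67343/85629 = 67343/85629 + 3*I*√14/239009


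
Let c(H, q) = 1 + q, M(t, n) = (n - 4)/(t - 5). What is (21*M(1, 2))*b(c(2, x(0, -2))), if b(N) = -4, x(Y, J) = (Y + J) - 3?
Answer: -42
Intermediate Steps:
x(Y, J) = -3 + J + Y (x(Y, J) = (J + Y) - 3 = -3 + J + Y)
M(t, n) = (-4 + n)/(-5 + t)
(21*M(1, 2))*b(c(2, x(0, -2))) = (21*((-4 + 2)/(-5 + 1)))*(-4) = (21*(-2/(-4)))*(-4) = (21*(-¼*(-2)))*(-4) = (21*(½))*(-4) = (21/2)*(-4) = -42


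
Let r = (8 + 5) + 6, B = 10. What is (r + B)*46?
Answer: 1334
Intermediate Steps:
r = 19 (r = 13 + 6 = 19)
(r + B)*46 = (19 + 10)*46 = 29*46 = 1334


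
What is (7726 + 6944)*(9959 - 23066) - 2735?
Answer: -192282425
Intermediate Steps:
(7726 + 6944)*(9959 - 23066) - 2735 = 14670*(-13107) - 2735 = -192279690 - 2735 = -192282425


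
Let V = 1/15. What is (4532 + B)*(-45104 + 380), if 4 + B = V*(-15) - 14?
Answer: -201839412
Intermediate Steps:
V = 1/15 ≈ 0.066667
B = -19 (B = -4 + ((1/15)*(-15) - 14) = -4 + (-1 - 14) = -4 - 15 = -19)
(4532 + B)*(-45104 + 380) = (4532 - 19)*(-45104 + 380) = 4513*(-44724) = -201839412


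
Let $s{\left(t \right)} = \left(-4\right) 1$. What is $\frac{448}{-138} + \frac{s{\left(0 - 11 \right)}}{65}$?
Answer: $- \frac{14836}{4485} \approx -3.3079$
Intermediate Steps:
$s{\left(t \right)} = -4$
$\frac{448}{-138} + \frac{s{\left(0 - 11 \right)}}{65} = \frac{448}{-138} - \frac{4}{65} = 448 \left(- \frac{1}{138}\right) - \frac{4}{65} = - \frac{224}{69} - \frac{4}{65} = - \frac{14836}{4485}$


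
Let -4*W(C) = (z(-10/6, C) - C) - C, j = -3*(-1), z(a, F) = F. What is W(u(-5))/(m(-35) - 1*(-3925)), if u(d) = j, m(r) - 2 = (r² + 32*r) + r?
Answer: 3/15988 ≈ 0.00018764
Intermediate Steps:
m(r) = 2 + r² + 33*r (m(r) = 2 + ((r² + 32*r) + r) = 2 + (r² + 33*r) = 2 + r² + 33*r)
j = 3
u(d) = 3
W(C) = C/4 (W(C) = -((C - C) - C)/4 = -(0 - C)/4 = -(-1)*C/4 = C/4)
W(u(-5))/(m(-35) - 1*(-3925)) = ((¼)*3)/((2 + (-35)² + 33*(-35)) - 1*(-3925)) = 3/(4*((2 + 1225 - 1155) + 3925)) = 3/(4*(72 + 3925)) = (¾)/3997 = (¾)*(1/3997) = 3/15988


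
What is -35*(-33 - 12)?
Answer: 1575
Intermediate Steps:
-35*(-33 - 12) = -35*(-45) = 1575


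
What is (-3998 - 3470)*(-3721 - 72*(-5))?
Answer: 25099948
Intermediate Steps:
(-3998 - 3470)*(-3721 - 72*(-5)) = -7468*(-3721 + 360) = -7468*(-3361) = 25099948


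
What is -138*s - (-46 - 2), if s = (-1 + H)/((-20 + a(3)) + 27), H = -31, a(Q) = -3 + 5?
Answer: 1616/3 ≈ 538.67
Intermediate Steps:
a(Q) = 2
s = -32/9 (s = (-1 - 31)/((-20 + 2) + 27) = -32/(-18 + 27) = -32/9 ≈ -3.5556)
-138*s - (-46 - 2) = -138*(-32/9) - (-46 - 2) = 1472/3 - 1*(-48) = 1472/3 + 48 = 1616/3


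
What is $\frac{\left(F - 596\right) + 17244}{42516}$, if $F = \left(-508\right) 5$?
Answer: $\frac{3527}{10629} \approx 0.33183$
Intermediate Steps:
$F = -2540$
$\frac{\left(F - 596\right) + 17244}{42516} = \frac{\left(-2540 - 596\right) + 17244}{42516} = \left(-3136 + 17244\right) \frac{1}{42516} = 14108 \cdot \frac{1}{42516} = \frac{3527}{10629}$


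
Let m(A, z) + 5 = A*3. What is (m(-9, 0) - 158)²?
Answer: 36100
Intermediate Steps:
m(A, z) = -5 + 3*A (m(A, z) = -5 + A*3 = -5 + 3*A)
(m(-9, 0) - 158)² = ((-5 + 3*(-9)) - 158)² = ((-5 - 27) - 158)² = (-32 - 158)² = (-190)² = 36100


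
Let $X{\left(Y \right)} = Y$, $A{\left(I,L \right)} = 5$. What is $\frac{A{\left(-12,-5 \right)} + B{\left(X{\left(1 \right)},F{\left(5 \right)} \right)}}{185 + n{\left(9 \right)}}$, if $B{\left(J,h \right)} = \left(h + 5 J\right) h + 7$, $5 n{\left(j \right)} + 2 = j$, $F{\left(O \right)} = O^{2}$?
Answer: $\frac{1905}{466} \approx 4.088$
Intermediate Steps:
$n{\left(j \right)} = - \frac{2}{5} + \frac{j}{5}$
$B{\left(J,h \right)} = 7 + h \left(h + 5 J\right)$ ($B{\left(J,h \right)} = h \left(h + 5 J\right) + 7 = 7 + h \left(h + 5 J\right)$)
$\frac{A{\left(-12,-5 \right)} + B{\left(X{\left(1 \right)},F{\left(5 \right)} \right)}}{185 + n{\left(9 \right)}} = \frac{5 + \left(7 + \left(5^{2}\right)^{2} + 5 \cdot 1 \cdot 5^{2}\right)}{185 + \left(- \frac{2}{5} + \frac{1}{5} \cdot 9\right)} = \frac{5 + \left(7 + 25^{2} + 5 \cdot 1 \cdot 25\right)}{185 + \left(- \frac{2}{5} + \frac{9}{5}\right)} = \frac{5 + \left(7 + 625 + 125\right)}{185 + \frac{7}{5}} = \frac{5 + 757}{\frac{932}{5}} = 762 \cdot \frac{5}{932} = \frac{1905}{466}$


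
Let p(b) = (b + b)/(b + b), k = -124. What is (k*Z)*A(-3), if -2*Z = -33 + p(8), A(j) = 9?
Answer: -17856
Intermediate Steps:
p(b) = 1 (p(b) = (2*b)/((2*b)) = (2*b)*(1/(2*b)) = 1)
Z = 16 (Z = -(-33 + 1)/2 = -½*(-32) = 16)
(k*Z)*A(-3) = -124*16*9 = -1984*9 = -17856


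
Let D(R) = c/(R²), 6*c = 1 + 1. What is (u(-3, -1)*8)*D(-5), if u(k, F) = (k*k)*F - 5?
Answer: -112/75 ≈ -1.4933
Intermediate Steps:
c = ⅓ (c = (1 + 1)/6 = (⅙)*2 = ⅓ ≈ 0.33333)
u(k, F) = -5 + F*k² (u(k, F) = k²*F - 5 = F*k² - 5 = -5 + F*k²)
D(R) = 1/(3*R²) (D(R) = 1/(3*(R²)) = 1/(3*R²))
(u(-3, -1)*8)*D(-5) = ((-5 - 1*(-3)²)*8)*((⅓)/(-5)²) = ((-5 - 1*9)*8)*((⅓)*(1/25)) = ((-5 - 9)*8)*(1/75) = -14*8*(1/75) = -112*1/75 = -112/75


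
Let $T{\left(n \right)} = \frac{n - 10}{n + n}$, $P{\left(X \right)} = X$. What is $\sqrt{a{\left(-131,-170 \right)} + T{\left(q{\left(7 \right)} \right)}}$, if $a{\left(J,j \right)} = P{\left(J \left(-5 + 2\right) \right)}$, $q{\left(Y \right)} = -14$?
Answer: $\frac{\sqrt{19299}}{7} \approx 19.846$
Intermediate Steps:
$a{\left(J,j \right)} = - 3 J$ ($a{\left(J,j \right)} = J \left(-5 + 2\right) = J \left(-3\right) = - 3 J$)
$T{\left(n \right)} = \frac{-10 + n}{2 n}$
$\sqrt{a{\left(-131,-170 \right)} + T{\left(q{\left(7 \right)} \right)}} = \sqrt{\left(-3\right) \left(-131\right) + \frac{-10 - 14}{2 \left(-14\right)}} = \sqrt{393 + \frac{1}{2} \left(- \frac{1}{14}\right) \left(-24\right)} = \sqrt{393 + \frac{6}{7}} = \sqrt{\frac{2757}{7}} = \frac{\sqrt{19299}}{7}$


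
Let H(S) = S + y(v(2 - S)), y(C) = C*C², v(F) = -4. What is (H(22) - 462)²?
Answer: 254016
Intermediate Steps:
y(C) = C³
H(S) = -64 + S (H(S) = S + (-4)³ = S - 64 = -64 + S)
(H(22) - 462)² = ((-64 + 22) - 462)² = (-42 - 462)² = (-504)² = 254016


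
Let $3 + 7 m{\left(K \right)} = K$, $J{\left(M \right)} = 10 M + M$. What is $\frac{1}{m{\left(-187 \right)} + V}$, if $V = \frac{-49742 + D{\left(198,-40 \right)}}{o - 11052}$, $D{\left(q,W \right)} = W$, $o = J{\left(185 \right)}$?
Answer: $- \frac{63119}{1364756} \approx -0.046249$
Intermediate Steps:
$J{\left(M \right)} = 11 M$
$o = 2035$ ($o = 11 \cdot 185 = 2035$)
$m{\left(K \right)} = - \frac{3}{7} + \frac{K}{7}$
$V = \frac{49782}{9017}$ ($V = \frac{-49742 - 40}{2035 - 11052} = - \frac{49782}{-9017} = \left(-49782\right) \left(- \frac{1}{9017}\right) = \frac{49782}{9017} \approx 5.5209$)
$\frac{1}{m{\left(-187 \right)} + V} = \frac{1}{\left(- \frac{3}{7} + \frac{1}{7} \left(-187\right)\right) + \frac{49782}{9017}} = \frac{1}{\left(- \frac{3}{7} - \frac{187}{7}\right) + \frac{49782}{9017}} = \frac{1}{- \frac{190}{7} + \frac{49782}{9017}} = \frac{1}{- \frac{1364756}{63119}} = - \frac{63119}{1364756}$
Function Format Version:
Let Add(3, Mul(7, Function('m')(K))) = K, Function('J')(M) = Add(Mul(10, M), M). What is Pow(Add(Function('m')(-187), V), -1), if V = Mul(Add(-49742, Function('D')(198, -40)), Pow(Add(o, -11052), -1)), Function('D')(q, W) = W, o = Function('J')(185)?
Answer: Rational(-63119, 1364756) ≈ -0.046249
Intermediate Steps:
Function('J')(M) = Mul(11, M)
o = 2035 (o = Mul(11, 185) = 2035)
Function('m')(K) = Add(Rational(-3, 7), Mul(Rational(1, 7), K))
V = Rational(49782, 9017) (V = Mul(Add(-49742, -40), Pow(Add(2035, -11052), -1)) = Mul(-49782, Pow(-9017, -1)) = Mul(-49782, Rational(-1, 9017)) = Rational(49782, 9017) ≈ 5.5209)
Pow(Add(Function('m')(-187), V), -1) = Pow(Add(Add(Rational(-3, 7), Mul(Rational(1, 7), -187)), Rational(49782, 9017)), -1) = Pow(Add(Add(Rational(-3, 7), Rational(-187, 7)), Rational(49782, 9017)), -1) = Pow(Add(Rational(-190, 7), Rational(49782, 9017)), -1) = Pow(Rational(-1364756, 63119), -1) = Rational(-63119, 1364756)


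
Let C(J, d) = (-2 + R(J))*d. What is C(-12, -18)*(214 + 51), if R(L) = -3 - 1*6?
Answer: 52470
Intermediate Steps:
R(L) = -9 (R(L) = -3 - 6 = -9)
C(J, d) = -11*d (C(J, d) = (-2 - 9)*d = -11*d)
C(-12, -18)*(214 + 51) = (-11*(-18))*(214 + 51) = 198*265 = 52470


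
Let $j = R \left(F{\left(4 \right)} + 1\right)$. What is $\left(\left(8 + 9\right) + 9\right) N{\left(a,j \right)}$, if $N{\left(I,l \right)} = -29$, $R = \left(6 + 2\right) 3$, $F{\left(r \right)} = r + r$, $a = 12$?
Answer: $-754$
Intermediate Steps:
$F{\left(r \right)} = 2 r$
$R = 24$ ($R = 8 \cdot 3 = 24$)
$j = 216$ ($j = 24 \left(2 \cdot 4 + 1\right) = 24 \left(8 + 1\right) = 24 \cdot 9 = 216$)
$\left(\left(8 + 9\right) + 9\right) N{\left(a,j \right)} = \left(\left(8 + 9\right) + 9\right) \left(-29\right) = \left(17 + 9\right) \left(-29\right) = 26 \left(-29\right) = -754$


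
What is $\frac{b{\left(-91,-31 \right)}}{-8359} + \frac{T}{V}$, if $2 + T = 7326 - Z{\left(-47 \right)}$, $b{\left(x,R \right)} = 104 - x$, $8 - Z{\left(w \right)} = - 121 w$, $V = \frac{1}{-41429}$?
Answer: $- \frac{346384927556}{643} \approx -5.387 \cdot 10^{8}$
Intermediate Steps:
$V = - \frac{1}{41429} \approx -2.4138 \cdot 10^{-5}$
$Z{\left(w \right)} = 8 + 121 w$ ($Z{\left(w \right)} = 8 - - 121 w = 8 + 121 w$)
$T = 13003$ ($T = -2 + \left(7326 - \left(8 + 121 \left(-47\right)\right)\right) = -2 + \left(7326 - \left(8 - 5687\right)\right) = -2 + \left(7326 - -5679\right) = -2 + \left(7326 + 5679\right) = -2 + 13005 = 13003$)
$\frac{b{\left(-91,-31 \right)}}{-8359} + \frac{T}{V} = \frac{104 - -91}{-8359} + \frac{13003}{- \frac{1}{41429}} = \left(104 + 91\right) \left(- \frac{1}{8359}\right) + 13003 \left(-41429\right) = 195 \left(- \frac{1}{8359}\right) - 538701287 = - \frac{15}{643} - 538701287 = - \frac{346384927556}{643}$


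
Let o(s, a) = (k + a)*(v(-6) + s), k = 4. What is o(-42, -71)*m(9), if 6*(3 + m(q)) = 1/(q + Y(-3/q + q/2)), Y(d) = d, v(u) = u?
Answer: -758976/79 ≈ -9607.3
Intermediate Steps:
o(s, a) = (-6 + s)*(4 + a) (o(s, a) = (4 + a)*(-6 + s) = (-6 + s)*(4 + a))
m(q) = -3 + 1/(6*(-3/q + 3*q/2)) (m(q) = -3 + 1/(6*(q + (-3/q + q/2))) = -3 + 1/(6*(q + (q/2 - 3/q))) = -3 + 1/(6*(-3/q + 3*q/2)))
o(-42, -71)*m(9) = (-24 - 6*(-71) + 4*(-42) - 71*(-42))*((54 + 9 - 27*9**2)/(9*(-2 + 9**2))) = (-24 + 426 - 168 + 2982)*((54 + 9 - 27*81)/(9*(-2 + 81))) = 3216*((1/9)*(54 + 9 - 2187)/79) = 3216*((1/9)*(1/79)*(-2124)) = 3216*(-236/79) = -758976/79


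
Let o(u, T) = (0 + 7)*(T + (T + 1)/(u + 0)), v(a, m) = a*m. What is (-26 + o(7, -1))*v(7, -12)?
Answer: 2772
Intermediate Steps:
o(u, T) = 7*T + 7*(1 + T)/u (o(u, T) = 7*(T + (1 + T)/u) = 7*T + 7*(1 + T)/u)
(-26 + o(7, -1))*v(7, -12) = (-26 + 7*(1 - 1 - 1*7)/7)*(7*(-12)) = (-26 + 7*(⅐)*(1 - 1 - 7))*(-84) = (-26 + 7*(⅐)*(-7))*(-84) = (-26 - 7)*(-84) = -33*(-84) = 2772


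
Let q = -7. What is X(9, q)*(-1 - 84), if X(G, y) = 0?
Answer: 0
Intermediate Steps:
X(9, q)*(-1 - 84) = 0*(-1 - 84) = 0*(-85) = 0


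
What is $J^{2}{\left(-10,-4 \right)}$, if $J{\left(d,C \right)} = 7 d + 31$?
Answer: $1521$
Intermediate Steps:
$J{\left(d,C \right)} = 31 + 7 d$
$J^{2}{\left(-10,-4 \right)} = \left(31 + 7 \left(-10\right)\right)^{2} = \left(31 - 70\right)^{2} = \left(-39\right)^{2} = 1521$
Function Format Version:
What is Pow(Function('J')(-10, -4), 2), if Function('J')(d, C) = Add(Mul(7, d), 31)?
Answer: 1521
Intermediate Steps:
Function('J')(d, C) = Add(31, Mul(7, d))
Pow(Function('J')(-10, -4), 2) = Pow(Add(31, Mul(7, -10)), 2) = Pow(Add(31, -70), 2) = Pow(-39, 2) = 1521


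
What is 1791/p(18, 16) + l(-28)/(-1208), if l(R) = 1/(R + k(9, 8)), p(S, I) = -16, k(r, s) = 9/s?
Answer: -58144799/519440 ≈ -111.94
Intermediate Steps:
l(R) = 1/(9/8 + R) (l(R) = 1/(R + 9/8) = 1/(9/8 + R))
1791/p(18, 16) + l(-28)/(-1208) = 1791/(-16) + (8/(9 + 8*(-28)))/(-1208) = 1791*(-1/16) + (8/(9 - 224))*(-1/1208) = -1791/16 + (8/(-215))*(-1/1208) = -1791/16 + (8*(-1/215))*(-1/1208) = -1791/16 - 8/215*(-1/1208) = -1791/16 + 1/32465 = -58144799/519440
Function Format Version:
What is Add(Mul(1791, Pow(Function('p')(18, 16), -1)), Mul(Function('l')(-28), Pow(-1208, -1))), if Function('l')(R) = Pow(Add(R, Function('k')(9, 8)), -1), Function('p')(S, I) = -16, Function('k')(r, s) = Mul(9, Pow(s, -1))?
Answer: Rational(-58144799, 519440) ≈ -111.94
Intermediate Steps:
Function('l')(R) = Pow(Add(Rational(9, 8), R), -1) (Function('l')(R) = Pow(Add(R, Mul(9, Pow(8, -1))), -1) = Pow(Add(R, Mul(9, Rational(1, 8))), -1) = Pow(Add(R, Rational(9, 8)), -1) = Pow(Add(Rational(9, 8), R), -1))
Add(Mul(1791, Pow(Function('p')(18, 16), -1)), Mul(Function('l')(-28), Pow(-1208, -1))) = Add(Mul(1791, Pow(-16, -1)), Mul(Mul(8, Pow(Add(9, Mul(8, -28)), -1)), Pow(-1208, -1))) = Add(Mul(1791, Rational(-1, 16)), Mul(Mul(8, Pow(Add(9, -224), -1)), Rational(-1, 1208))) = Add(Rational(-1791, 16), Mul(Mul(8, Pow(-215, -1)), Rational(-1, 1208))) = Add(Rational(-1791, 16), Mul(Mul(8, Rational(-1, 215)), Rational(-1, 1208))) = Add(Rational(-1791, 16), Mul(Rational(-8, 215), Rational(-1, 1208))) = Add(Rational(-1791, 16), Rational(1, 32465)) = Rational(-58144799, 519440)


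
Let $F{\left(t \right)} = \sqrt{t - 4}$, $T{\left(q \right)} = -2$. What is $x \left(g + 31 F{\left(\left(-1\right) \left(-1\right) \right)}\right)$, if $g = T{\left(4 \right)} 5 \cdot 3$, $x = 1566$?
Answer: $-46980 + 48546 i \sqrt{3} \approx -46980.0 + 84084.0 i$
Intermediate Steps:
$g = -30$ ($g = \left(-2\right) 5 \cdot 3 = \left(-10\right) 3 = -30$)
$F{\left(t \right)} = \sqrt{-4 + t}$
$x \left(g + 31 F{\left(\left(-1\right) \left(-1\right) \right)}\right) = 1566 \left(-30 + 31 \sqrt{-4 - -1}\right) = 1566 \left(-30 + 31 \sqrt{-4 + 1}\right) = 1566 \left(-30 + 31 \sqrt{-3}\right) = 1566 \left(-30 + 31 i \sqrt{3}\right) = -46980 + 48546 i \sqrt{3}$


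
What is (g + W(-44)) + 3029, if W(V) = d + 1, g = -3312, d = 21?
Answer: -261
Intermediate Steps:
W(V) = 22 (W(V) = 21 + 1 = 22)
(g + W(-44)) + 3029 = (-3312 + 22) + 3029 = -3290 + 3029 = -261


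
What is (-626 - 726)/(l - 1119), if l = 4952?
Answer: -1352/3833 ≈ -0.35273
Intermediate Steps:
(-626 - 726)/(l - 1119) = (-626 - 726)/(4952 - 1119) = -1352/3833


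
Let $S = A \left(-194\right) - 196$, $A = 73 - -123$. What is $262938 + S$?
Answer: $224718$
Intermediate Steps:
$A = 196$ ($A = 73 + 123 = 196$)
$S = -38220$ ($S = 196 \left(-194\right) - 196 = -38024 - 196 = -38220$)
$262938 + S = 262938 - 38220 = 224718$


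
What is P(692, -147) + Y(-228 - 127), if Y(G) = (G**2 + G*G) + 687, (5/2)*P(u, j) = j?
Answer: 1263391/5 ≈ 2.5268e+5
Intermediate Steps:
P(u, j) = 2*j/5
Y(G) = 687 + 2*G**2 (Y(G) = (G**2 + G**2) + 687 = 2*G**2 + 687 = 687 + 2*G**2)
P(692, -147) + Y(-228 - 127) = (2/5)*(-147) + (687 + 2*(-228 - 127)**2) = -294/5 + (687 + 2*(-355)**2) = -294/5 + (687 + 2*126025) = -294/5 + (687 + 252050) = -294/5 + 252737 = 1263391/5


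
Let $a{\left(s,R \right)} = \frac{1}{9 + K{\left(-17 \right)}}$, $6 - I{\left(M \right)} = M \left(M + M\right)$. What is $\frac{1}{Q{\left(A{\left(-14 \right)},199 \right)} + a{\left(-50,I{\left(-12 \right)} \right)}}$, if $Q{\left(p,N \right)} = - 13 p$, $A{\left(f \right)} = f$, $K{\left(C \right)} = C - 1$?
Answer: $\frac{9}{1637} \approx 0.0054979$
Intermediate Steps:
$K{\left(C \right)} = -1 + C$
$I{\left(M \right)} = 6 - 2 M^{2}$ ($I{\left(M \right)} = 6 - M \left(M + M\right) = 6 - M 2 M = 6 - 2 M^{2}$)
$a{\left(s,R \right)} = - \frac{1}{9}$ ($a{\left(s,R \right)} = \frac{1}{9 - 18} = \frac{1}{-9} = - \frac{1}{9}$)
$\frac{1}{Q{\left(A{\left(-14 \right)},199 \right)} + a{\left(-50,I{\left(-12 \right)} \right)}} = \frac{1}{\left(-13\right) \left(-14\right) - \frac{1}{9}} = \frac{1}{182 - \frac{1}{9}} = \frac{1}{\frac{1637}{9}} = \frac{9}{1637}$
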